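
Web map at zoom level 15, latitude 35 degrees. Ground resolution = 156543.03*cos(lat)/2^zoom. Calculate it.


res = 156543.03 * cos(35) / 2^15 = 156543.03 * 0.81915204 / 32768 = 3.91 m/pixel

3.91 m/pixel


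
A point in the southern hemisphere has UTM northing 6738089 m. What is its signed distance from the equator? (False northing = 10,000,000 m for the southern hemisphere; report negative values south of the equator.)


For southern: actual = 6738089 - 10000000 = -3261911 m

-3261911 m


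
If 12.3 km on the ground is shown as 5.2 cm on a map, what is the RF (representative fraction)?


ground = 12.3 km = 1230000 cm; RF denominator = ground / map = 1230000 / 5.2 ≈ 236538; RF = 1:236538

1:236538


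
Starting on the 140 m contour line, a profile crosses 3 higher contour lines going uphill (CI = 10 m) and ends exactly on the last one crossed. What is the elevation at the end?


elevation = 140 + 3 * 10 = 170 m

170 m


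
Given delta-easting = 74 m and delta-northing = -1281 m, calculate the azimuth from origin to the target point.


az = atan2(74, -1281) = 176.7 deg
adjusted to 0-360: 176.7 degrees

176.7 degrees


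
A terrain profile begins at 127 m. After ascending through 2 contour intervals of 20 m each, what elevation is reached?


elevation = 127 + 2 * 20 = 167 m

167 m


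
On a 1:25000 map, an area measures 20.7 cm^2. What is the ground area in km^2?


ground_area = 20.7 * (25000/100)^2 = 1293750.0 m^2 = 1.29375 km^2 ≈ 1.294 km^2

1.294 km^2


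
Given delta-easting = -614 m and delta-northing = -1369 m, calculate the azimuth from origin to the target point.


az = atan2(-614, -1369) = -155.8 deg
adjusted to 0-360: 204.2 degrees

204.2 degrees


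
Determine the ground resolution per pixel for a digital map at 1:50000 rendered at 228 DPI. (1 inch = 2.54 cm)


pixel_cm = 2.54 / 228 ≈ 0.01114 cm
ground = pixel_cm * 50000 / 100 = 2.54 * 50000 / (228 * 100) = 127000 / 22800 ≈ 5.57 m

5.57 m


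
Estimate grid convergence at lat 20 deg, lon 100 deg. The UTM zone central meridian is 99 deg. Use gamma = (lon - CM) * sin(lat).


gamma = (100 - 99) * sin(20) = 1 * 0.34202 = 0.342 degrees

0.342 degrees


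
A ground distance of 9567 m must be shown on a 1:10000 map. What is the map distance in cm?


map_cm = 9567 * 100 / 10000 = 95.67 cm

95.67 cm


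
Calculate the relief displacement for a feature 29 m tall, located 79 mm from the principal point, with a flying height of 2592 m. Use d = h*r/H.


d = h * r / H = 29 * 79 / 2592 = 0.88 mm

0.88 mm


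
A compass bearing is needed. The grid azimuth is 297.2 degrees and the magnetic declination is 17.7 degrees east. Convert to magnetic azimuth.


magnetic azimuth = grid azimuth - declination (east +ve)
mag_az = 297.2 - 17.7 = 279.5 degrees

279.5 degrees


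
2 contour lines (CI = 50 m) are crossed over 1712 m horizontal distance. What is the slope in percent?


elevation change = 2 * 50 = 100 m
slope = 100 / 1712 * 100 = 5.8%

5.8%


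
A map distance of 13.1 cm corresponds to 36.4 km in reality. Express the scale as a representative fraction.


ground = 36.4 km = 3640000 cm; RF denominator = ground / map = 3640000 / 13.1 ≈ 277863; RF = 1:277863

1:277863


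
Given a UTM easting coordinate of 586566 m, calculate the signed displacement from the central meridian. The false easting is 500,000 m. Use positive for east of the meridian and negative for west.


displacement = 586566 - 500000 = 86566 m

86566 m


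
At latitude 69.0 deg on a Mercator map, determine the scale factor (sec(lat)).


SF = 1 / cos(69.0) = 1 / 0.358368 = 2.79

2.79


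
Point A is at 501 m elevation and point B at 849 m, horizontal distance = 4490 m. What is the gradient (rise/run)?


gradient = (849 - 501) / 4490 = 348 / 4490 = 0.0775

0.0775


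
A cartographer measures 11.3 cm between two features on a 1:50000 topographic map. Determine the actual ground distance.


ground = 11.3 cm * 50000 / 100 = 5650.0 m = 5.65 km

5.65 km


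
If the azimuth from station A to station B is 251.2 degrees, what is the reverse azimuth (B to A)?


back azimuth = (251.2 + 180) mod 360 = 71.2 degrees

71.2 degrees


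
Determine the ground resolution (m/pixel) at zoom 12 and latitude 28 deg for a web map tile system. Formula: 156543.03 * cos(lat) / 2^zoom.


res = 156543.03 * cos(28) / 2^12 = 156543.03 * 0.88294759 / 4096 = 33.74 m/pixel

33.74 m/pixel


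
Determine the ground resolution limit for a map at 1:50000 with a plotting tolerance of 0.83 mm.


ground = 0.83 mm * 50000 / 1000 = 41.5 m

41.5 m


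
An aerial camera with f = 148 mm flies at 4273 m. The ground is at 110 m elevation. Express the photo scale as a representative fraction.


scale = f / (H - h) = 148 mm / 4163 m = 148 / 4163000 = 1:28128

1:28128


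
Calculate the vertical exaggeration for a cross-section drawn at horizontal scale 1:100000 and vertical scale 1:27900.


VE = horizontal_scale / vertical_scale = 100000 / 27900 ≈ 3.6

3.6x


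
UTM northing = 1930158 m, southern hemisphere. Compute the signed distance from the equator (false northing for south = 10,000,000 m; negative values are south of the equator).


For southern: actual = 1930158 - 10000000 = -8069842 m

-8069842 m


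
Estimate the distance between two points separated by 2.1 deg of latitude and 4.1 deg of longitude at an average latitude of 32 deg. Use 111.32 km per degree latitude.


dlat_km = 2.1 * 111.32 = 233.772
dlon_km = 4.1 * 111.32 * cos(32) ≈ 387.059
dist = sqrt(233.772^2 + 387.059^2) ≈ 452.2 km

452.2 km


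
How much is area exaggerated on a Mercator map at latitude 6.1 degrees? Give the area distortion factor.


area_distortion = 1/cos^2(6.1) = 1.011

1.011


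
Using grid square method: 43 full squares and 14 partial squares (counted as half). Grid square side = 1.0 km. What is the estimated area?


effective squares = 43 + 14 * 0.5 = 50.0
area = 50.0 * 1.0 = 50.0 km^2

50.0 km^2


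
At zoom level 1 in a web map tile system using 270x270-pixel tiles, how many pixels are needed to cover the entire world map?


tiles per axis = 2^1 = 2
total tiles = 2^2 = 4
pixels per axis = 2 * 270 = 540
total pixels = 540^2 = 291600

291600 pixels


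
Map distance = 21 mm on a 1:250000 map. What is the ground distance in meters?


ground = 21 mm * 250000 / 1000 = 5250.0 m

5250.0 m


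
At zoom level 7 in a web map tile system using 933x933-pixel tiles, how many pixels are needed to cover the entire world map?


tiles per axis = 2^7 = 128
total tiles = 128^2 = 16384
pixels per axis = 128 * 933 = 119424
total pixels = 119424^2 = 14262091776

14262091776 pixels


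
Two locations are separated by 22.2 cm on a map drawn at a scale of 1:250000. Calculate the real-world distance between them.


ground = 22.2 cm * 250000 / 100 = 55500.0 m = 55.5 km

55.5 km


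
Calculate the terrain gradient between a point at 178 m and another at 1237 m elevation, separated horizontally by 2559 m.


gradient = (1237 - 178) / 2559 = 1059 / 2559 = 0.4138

0.4138


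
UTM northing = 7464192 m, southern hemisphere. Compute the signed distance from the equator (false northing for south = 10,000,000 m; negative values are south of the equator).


For southern: actual = 7464192 - 10000000 = -2535808 m

-2535808 m


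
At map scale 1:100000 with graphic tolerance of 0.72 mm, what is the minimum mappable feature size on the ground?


ground = 0.72 mm * 100000 / 1000 = 72.0 m

72.0 m


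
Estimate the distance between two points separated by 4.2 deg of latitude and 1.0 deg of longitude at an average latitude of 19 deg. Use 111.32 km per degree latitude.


dlat_km = 4.2 * 111.32 = 467.544
dlon_km = 1.0 * 111.32 * cos(19) ≈ 105.255
dist = sqrt(467.544^2 + 105.255^2) ≈ 479.2 km

479.2 km


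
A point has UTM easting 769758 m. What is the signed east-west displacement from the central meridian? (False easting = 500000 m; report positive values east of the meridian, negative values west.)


displacement = 769758 - 500000 = 269758 m

269758 m


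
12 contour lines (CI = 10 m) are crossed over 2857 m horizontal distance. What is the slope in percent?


elevation change = 12 * 10 = 120 m
slope = 120 / 2857 * 100 = 4.2%

4.2%


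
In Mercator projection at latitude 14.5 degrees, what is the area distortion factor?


area_distortion = 1/cos^2(14.5) = 1.067

1.067


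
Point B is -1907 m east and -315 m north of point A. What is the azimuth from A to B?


az = atan2(-1907, -315) = -99.4 deg
adjusted to 0-360: 260.6 degrees

260.6 degrees


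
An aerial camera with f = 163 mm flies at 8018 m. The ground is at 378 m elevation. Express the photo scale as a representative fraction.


scale = f / (H - h) = 163 mm / 7640 m = 163 / 7640000 = 1:46871

1:46871


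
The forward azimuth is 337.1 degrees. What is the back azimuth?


back azimuth = (337.1 + 180) mod 360 = 157.1 degrees

157.1 degrees


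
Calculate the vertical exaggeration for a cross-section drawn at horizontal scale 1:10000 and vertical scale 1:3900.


VE = horizontal_scale / vertical_scale = 10000 / 3900 ≈ 2.6

2.6x


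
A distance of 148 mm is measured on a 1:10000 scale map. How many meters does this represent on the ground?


ground = 148 mm * 10000 / 1000 = 1480.0 m

1480.0 m


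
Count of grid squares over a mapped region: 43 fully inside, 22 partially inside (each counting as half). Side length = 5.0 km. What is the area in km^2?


effective squares = 43 + 22 * 0.5 = 54.0
area = 54.0 * 25.0 = 1350.0 km^2

1350.0 km^2


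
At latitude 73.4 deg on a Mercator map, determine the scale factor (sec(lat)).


SF = 1 / cos(73.4) = 1 / 0.285688 = 3.5

3.5


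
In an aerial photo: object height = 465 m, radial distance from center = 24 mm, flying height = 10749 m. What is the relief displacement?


d = h * r / H = 465 * 24 / 10749 = 1.04 mm

1.04 mm


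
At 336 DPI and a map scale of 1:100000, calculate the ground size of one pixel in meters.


pixel_cm = 2.54 / 336 ≈ 0.00756 cm
ground = pixel_cm * 100000 / 100 = 2.54 * 100000 / (336 * 100) = 254000 / 33600 ≈ 7.56 m

7.56 m


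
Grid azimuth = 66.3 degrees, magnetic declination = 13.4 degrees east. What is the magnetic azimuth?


magnetic azimuth = grid azimuth - declination (east +ve)
mag_az = 66.3 - 13.4 = 52.9 degrees

52.9 degrees


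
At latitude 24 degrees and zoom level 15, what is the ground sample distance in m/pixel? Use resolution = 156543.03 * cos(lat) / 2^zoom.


res = 156543.03 * cos(24) / 2^15 = 156543.03 * 0.91354546 / 32768 = 4.36 m/pixel

4.36 m/pixel


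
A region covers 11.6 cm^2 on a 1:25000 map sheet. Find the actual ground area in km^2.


ground_area = 11.6 * (25000/100)^2 = 725000.0 m^2 = 0.725 km^2

0.725 km^2


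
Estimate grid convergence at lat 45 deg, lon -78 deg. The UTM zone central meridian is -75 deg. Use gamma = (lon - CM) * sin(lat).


gamma = (-78 - -75) * sin(45) = -3 * 0.707107 = -2.121 degrees

-2.121 degrees


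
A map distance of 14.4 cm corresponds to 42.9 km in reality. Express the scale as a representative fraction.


ground = 42.9 km = 4290000 cm; RF denominator = ground / map = 4290000 / 14.4 ≈ 297917; RF = 1:297917

1:297917


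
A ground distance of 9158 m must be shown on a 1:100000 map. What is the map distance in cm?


map_cm = 9158 * 100 / 100000 = 9.158 cm ≈ 9.16 cm

9.16 cm


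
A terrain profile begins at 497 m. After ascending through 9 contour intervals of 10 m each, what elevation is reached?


elevation = 497 + 9 * 10 = 587 m

587 m


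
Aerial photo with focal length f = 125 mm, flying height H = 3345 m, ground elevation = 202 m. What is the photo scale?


scale = f / (H - h) = 125 mm / 3143 m = 125 / 3143000 = 1:25144

1:25144


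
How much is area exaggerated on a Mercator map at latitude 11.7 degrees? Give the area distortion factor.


area_distortion = 1/cos^2(11.7) = 1.043

1.043


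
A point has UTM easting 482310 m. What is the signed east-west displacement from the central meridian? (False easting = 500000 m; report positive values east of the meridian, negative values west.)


displacement = 482310 - 500000 = -17690 m

-17690 m


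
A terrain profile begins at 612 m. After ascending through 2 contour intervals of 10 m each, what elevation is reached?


elevation = 612 + 2 * 10 = 632 m

632 m


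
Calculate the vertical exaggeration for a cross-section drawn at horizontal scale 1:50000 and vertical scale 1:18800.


VE = horizontal_scale / vertical_scale = 50000 / 18800 ≈ 2.7

2.7x


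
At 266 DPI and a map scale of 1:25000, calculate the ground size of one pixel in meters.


pixel_cm = 2.54 / 266 ≈ 0.009549 cm
ground = pixel_cm * 25000 / 100 = 2.54 * 25000 / (266 * 100) = 63500 / 26600 ≈ 2.39 m

2.39 m


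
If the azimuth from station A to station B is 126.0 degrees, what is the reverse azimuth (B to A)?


back azimuth = (126.0 + 180) mod 360 = 306.0 degrees

306.0 degrees


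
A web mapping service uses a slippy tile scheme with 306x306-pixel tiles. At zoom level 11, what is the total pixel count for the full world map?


tiles per axis = 2^11 = 2048
total tiles = 2048^2 = 4194304
pixels per axis = 2048 * 306 = 626688
total pixels = 626688^2 = 392737849344

392737849344 pixels


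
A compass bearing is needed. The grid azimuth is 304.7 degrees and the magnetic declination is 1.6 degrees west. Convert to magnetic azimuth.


magnetic azimuth = grid azimuth - declination (east +ve)
mag_az = 304.7 - -1.6 = 306.3 degrees

306.3 degrees


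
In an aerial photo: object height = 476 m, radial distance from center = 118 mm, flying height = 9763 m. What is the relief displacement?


d = h * r / H = 476 * 118 / 9763 = 5.75 mm

5.75 mm


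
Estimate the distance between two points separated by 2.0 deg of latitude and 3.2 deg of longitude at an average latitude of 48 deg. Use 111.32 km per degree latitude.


dlat_km = 2.0 * 111.32 = 222.64
dlon_km = 3.2 * 111.32 * cos(48) ≈ 238.36
dist = sqrt(222.64^2 + 238.36^2) ≈ 326.2 km

326.2 km


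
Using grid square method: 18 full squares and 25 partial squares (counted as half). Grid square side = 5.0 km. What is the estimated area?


effective squares = 18 + 25 * 0.5 = 30.5
area = 30.5 * 25.0 = 762.5 km^2

762.5 km^2


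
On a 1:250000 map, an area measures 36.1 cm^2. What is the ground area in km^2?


ground_area = 36.1 * (250000/100)^2 = 225625000.0 m^2 = 225.625 km^2

225.625 km^2


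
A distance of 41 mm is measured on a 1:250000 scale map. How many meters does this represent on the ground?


ground = 41 mm * 250000 / 1000 = 10250.0 m

10250.0 m


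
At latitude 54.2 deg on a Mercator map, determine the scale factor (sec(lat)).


SF = 1 / cos(54.2) = 1 / 0.584958 = 1.71

1.71


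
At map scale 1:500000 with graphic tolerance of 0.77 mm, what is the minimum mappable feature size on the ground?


ground = 0.77 mm * 500000 / 1000 = 385.0 m

385.0 m


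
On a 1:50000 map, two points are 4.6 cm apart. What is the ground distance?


ground = 4.6 cm * 50000 / 100 = 2300.0 m = 2.3 km

2.3 km


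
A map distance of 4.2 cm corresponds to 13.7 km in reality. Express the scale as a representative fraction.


ground = 13.7 km = 1370000 cm; RF denominator = ground / map = 1370000 / 4.2 ≈ 326190; RF = 1:326190

1:326190


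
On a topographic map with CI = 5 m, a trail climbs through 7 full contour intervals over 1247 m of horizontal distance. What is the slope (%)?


elevation change = 7 * 5 = 35 m
slope = 35 / 1247 * 100 = 2.8%

2.8%


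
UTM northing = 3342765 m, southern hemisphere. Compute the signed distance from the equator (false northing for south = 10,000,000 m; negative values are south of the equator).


For southern: actual = 3342765 - 10000000 = -6657235 m

-6657235 m


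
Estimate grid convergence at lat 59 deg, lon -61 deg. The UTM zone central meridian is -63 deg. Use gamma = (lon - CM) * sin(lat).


gamma = (-61 - -63) * sin(59) = 2 * 0.857167 = 1.714 degrees

1.714 degrees


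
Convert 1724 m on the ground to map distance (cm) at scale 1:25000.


map_cm = 1724 * 100 / 25000 = 6.896 cm ≈ 6.9 cm

6.9 cm


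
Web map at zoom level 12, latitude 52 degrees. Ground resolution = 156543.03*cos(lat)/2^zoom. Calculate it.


res = 156543.03 * cos(52) / 2^12 = 156543.03 * 0.61566148 / 4096 = 23.53 m/pixel

23.53 m/pixel


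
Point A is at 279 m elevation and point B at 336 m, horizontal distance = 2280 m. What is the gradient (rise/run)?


gradient = (336 - 279) / 2280 = 57 / 2280 = 0.025

0.025


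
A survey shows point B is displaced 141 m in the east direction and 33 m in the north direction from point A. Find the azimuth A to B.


az = atan2(141, 33) = 76.8 deg
adjusted to 0-360: 76.8 degrees

76.8 degrees


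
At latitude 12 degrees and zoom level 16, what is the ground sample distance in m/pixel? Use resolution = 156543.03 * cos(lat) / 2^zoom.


res = 156543.03 * cos(12) / 2^16 = 156543.03 * 0.9781476 / 65536 = 2.34 m/pixel

2.34 m/pixel


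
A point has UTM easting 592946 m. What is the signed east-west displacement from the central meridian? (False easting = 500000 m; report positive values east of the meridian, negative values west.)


displacement = 592946 - 500000 = 92946 m

92946 m


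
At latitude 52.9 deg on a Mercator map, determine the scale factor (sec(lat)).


SF = 1 / cos(52.9) = 1 / 0.603208 = 1.658

1.658


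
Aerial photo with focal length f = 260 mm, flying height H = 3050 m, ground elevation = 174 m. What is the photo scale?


scale = f / (H - h) = 260 mm / 2876 m = 260 / 2876000 = 1:11062

1:11062


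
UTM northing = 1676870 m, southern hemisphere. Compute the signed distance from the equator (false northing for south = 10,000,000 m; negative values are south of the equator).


For southern: actual = 1676870 - 10000000 = -8323130 m

-8323130 m


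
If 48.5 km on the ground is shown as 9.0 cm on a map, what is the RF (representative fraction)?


ground = 48.5 km = 4850000 cm; RF denominator = ground / map = 4850000 / 9.0 ≈ 538889; RF = 1:538889

1:538889


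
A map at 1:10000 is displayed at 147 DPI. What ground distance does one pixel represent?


pixel_cm = 2.54 / 147 ≈ 0.017279 cm
ground = pixel_cm * 10000 / 100 = 2.54 * 10000 / (147 * 100) = 25400 / 14700 ≈ 1.73 m

1.73 m


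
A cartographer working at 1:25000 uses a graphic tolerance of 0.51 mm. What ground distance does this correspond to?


ground = 0.51 mm * 25000 / 1000 = 12.75 m

12.75 m


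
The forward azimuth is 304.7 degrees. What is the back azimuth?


back azimuth = (304.7 + 180) mod 360 = 124.7 degrees

124.7 degrees


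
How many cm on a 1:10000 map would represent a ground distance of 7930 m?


map_cm = 7930 * 100 / 10000 = 79.3 cm

79.3 cm


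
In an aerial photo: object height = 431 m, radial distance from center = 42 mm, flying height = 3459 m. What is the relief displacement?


d = h * r / H = 431 * 42 / 3459 = 5.23 mm

5.23 mm


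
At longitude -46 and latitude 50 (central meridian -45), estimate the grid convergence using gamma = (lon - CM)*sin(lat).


gamma = (-46 - -45) * sin(50) = -1 * 0.766044 = -0.766 degrees

-0.766 degrees


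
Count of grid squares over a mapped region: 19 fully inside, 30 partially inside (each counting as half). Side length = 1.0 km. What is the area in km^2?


effective squares = 19 + 30 * 0.5 = 34.0
area = 34.0 * 1.0 = 34.0 km^2

34.0 km^2


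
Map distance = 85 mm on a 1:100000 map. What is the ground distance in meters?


ground = 85 mm * 100000 / 1000 = 8500.0 m

8500.0 m


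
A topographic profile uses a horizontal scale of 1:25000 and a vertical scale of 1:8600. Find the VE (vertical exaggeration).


VE = horizontal_scale / vertical_scale = 25000 / 8600 ≈ 2.9

2.9x


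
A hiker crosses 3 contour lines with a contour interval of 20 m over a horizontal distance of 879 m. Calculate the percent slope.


elevation change = 3 * 20 = 60 m
slope = 60 / 879 * 100 = 6.8%

6.8%


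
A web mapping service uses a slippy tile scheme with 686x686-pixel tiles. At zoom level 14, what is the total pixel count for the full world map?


tiles per axis = 2^14 = 16384
total tiles = 16384^2 = 268435456
pixels per axis = 16384 * 686 = 11239424
total pixels = 11239424^2 = 126324651851776

126324651851776 pixels


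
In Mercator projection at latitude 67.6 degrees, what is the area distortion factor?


area_distortion = 1/cos^2(67.6) = 6.886

6.886


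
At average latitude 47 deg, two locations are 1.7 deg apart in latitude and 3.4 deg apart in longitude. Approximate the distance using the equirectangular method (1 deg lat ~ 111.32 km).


dlat_km = 1.7 * 111.32 = 189.244
dlon_km = 3.4 * 111.32 * cos(47) ≈ 258.128
dist = sqrt(189.244^2 + 258.128^2) ≈ 320.1 km

320.1 km


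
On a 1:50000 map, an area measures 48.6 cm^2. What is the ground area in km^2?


ground_area = 48.6 * (50000/100)^2 = 12150000.0 m^2 = 12.15 km^2

12.15 km^2


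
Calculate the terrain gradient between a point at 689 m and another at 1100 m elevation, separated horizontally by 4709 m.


gradient = (1100 - 689) / 4709 = 411 / 4709 = 0.0873

0.0873


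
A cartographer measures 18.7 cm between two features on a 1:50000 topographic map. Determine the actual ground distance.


ground = 18.7 cm * 50000 / 100 = 9350.0 m = 9.35 km

9.35 km


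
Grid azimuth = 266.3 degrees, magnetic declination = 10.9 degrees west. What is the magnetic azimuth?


magnetic azimuth = grid azimuth - declination (east +ve)
mag_az = 266.3 - -10.9 = 277.2 degrees

277.2 degrees


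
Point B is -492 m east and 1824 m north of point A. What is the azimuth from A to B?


az = atan2(-492, 1824) = -15.1 deg
adjusted to 0-360: 344.9 degrees

344.9 degrees


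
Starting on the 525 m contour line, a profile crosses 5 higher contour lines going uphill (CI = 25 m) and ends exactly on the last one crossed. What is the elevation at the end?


elevation = 525 + 5 * 25 = 650 m

650 m


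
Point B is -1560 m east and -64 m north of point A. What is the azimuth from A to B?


az = atan2(-1560, -64) = -92.3 deg
adjusted to 0-360: 267.7 degrees

267.7 degrees


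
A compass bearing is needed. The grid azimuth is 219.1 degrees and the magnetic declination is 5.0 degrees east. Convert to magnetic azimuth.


magnetic azimuth = grid azimuth - declination (east +ve)
mag_az = 219.1 - 5.0 = 214.1 degrees

214.1 degrees


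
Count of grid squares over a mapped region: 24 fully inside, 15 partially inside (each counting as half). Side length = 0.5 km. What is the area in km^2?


effective squares = 24 + 15 * 0.5 = 31.5
area = 31.5 * 0.25 = 7.875 km^2

7.875 km^2


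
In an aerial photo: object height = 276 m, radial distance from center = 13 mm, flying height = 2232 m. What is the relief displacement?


d = h * r / H = 276 * 13 / 2232 = 1.61 mm

1.61 mm


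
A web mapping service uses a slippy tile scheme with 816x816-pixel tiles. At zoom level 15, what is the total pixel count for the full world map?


tiles per axis = 2^15 = 32768
total tiles = 32768^2 = 1073741824
pixels per axis = 32768 * 816 = 26738688
total pixels = 26738688^2 = 714957435961344

714957435961344 pixels


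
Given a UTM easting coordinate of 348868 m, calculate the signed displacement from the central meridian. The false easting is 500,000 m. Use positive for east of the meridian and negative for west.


displacement = 348868 - 500000 = -151132 m

-151132 m


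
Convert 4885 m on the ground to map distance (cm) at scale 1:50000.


map_cm = 4885 * 100 / 50000 = 9.77 cm

9.77 cm


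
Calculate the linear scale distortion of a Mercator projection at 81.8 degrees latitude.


SF = 1 / cos(81.8) = 1 / 0.142629 = 7.011

7.011


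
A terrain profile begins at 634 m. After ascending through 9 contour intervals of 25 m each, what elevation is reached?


elevation = 634 + 9 * 25 = 859 m

859 m


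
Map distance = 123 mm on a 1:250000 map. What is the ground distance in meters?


ground = 123 mm * 250000 / 1000 = 30750.0 m

30750.0 m


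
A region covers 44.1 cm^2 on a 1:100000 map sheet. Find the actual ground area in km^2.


ground_area = 44.1 * (100000/100)^2 = 44100000.0 m^2 = 44.1 km^2

44.1 km^2


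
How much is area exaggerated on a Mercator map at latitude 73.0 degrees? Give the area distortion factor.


area_distortion = 1/cos^2(73.0) = 11.698

11.698


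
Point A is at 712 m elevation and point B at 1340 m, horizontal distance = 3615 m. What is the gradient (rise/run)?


gradient = (1340 - 712) / 3615 = 628 / 3615 = 0.1737

0.1737


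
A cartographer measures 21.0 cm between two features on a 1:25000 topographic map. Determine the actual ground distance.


ground = 21.0 cm * 25000 / 100 = 5250.0 m = 5.25 km

5.25 km


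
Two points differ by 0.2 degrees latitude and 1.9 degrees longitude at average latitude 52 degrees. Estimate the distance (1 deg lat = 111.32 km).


dlat_km = 0.2 * 111.32 = 22.264
dlon_km = 1.9 * 111.32 * cos(52) ≈ 130.217
dist = sqrt(22.264^2 + 130.217^2) ≈ 132.1 km

132.1 km


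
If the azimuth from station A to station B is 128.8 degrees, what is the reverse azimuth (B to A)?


back azimuth = (128.8 + 180) mod 360 = 308.8 degrees

308.8 degrees


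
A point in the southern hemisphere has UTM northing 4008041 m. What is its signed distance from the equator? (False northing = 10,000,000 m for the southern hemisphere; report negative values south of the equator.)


For southern: actual = 4008041 - 10000000 = -5991959 m

-5991959 m


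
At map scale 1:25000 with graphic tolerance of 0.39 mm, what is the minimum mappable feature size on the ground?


ground = 0.39 mm * 25000 / 1000 = 9.75 m

9.75 m


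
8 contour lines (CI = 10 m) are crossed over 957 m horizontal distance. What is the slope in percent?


elevation change = 8 * 10 = 80 m
slope = 80 / 957 * 100 = 8.4%

8.4%


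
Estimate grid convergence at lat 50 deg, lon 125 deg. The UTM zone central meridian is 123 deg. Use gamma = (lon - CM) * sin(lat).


gamma = (125 - 123) * sin(50) = 2 * 0.766044 = 1.532 degrees

1.532 degrees


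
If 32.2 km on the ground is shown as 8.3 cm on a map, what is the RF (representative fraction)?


ground = 32.2 km = 3220000 cm; RF denominator = ground / map = 3220000 / 8.3 ≈ 387952; RF = 1:387952

1:387952


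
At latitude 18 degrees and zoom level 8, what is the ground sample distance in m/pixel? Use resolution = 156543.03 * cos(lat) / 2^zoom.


res = 156543.03 * cos(18) / 2^8 = 156543.03 * 0.95105652 / 256 = 581.57 m/pixel

581.57 m/pixel


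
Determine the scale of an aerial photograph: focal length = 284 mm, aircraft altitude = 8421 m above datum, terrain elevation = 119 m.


scale = f / (H - h) = 284 mm / 8302 m = 284 / 8302000 = 1:29232

1:29232


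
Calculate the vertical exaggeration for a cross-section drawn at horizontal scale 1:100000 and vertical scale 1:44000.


VE = horizontal_scale / vertical_scale = 100000 / 44000 ≈ 2.3

2.3x


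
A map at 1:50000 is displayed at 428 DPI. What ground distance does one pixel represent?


pixel_cm = 2.54 / 428 ≈ 0.005935 cm
ground = pixel_cm * 50000 / 100 = 2.54 * 50000 / (428 * 100) = 127000 / 42800 ≈ 2.97 m

2.97 m


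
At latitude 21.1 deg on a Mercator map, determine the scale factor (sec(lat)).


SF = 1 / cos(21.1) = 1 / 0.932954 = 1.072

1.072


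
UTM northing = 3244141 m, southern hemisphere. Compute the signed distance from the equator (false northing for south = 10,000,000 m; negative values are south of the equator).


For southern: actual = 3244141 - 10000000 = -6755859 m

-6755859 m


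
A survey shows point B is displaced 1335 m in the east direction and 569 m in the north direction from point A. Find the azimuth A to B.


az = atan2(1335, 569) = 66.9 deg
adjusted to 0-360: 66.9 degrees

66.9 degrees


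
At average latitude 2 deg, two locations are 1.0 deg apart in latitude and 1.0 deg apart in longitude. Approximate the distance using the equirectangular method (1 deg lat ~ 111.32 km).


dlat_km = 1.0 * 111.32 = 111.32
dlon_km = 1.0 * 111.32 * cos(2) ≈ 111.252
dist = sqrt(111.32^2 + 111.252^2) ≈ 157.4 km

157.4 km


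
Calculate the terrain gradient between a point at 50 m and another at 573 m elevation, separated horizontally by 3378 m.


gradient = (573 - 50) / 3378 = 523 / 3378 = 0.1548

0.1548


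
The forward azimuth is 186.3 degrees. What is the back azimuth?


back azimuth = (186.3 + 180) mod 360 = 6.3 degrees

6.3 degrees


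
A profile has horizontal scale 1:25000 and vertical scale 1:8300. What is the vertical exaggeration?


VE = horizontal_scale / vertical_scale = 25000 / 8300 ≈ 3.0

3.0x


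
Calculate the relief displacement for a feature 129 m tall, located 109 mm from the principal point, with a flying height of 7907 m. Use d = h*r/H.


d = h * r / H = 129 * 109 / 7907 = 1.78 mm

1.78 mm


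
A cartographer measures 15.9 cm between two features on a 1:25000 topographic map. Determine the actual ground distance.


ground = 15.9 cm * 25000 / 100 = 3975.0 m = 3.975 km

3.975 km


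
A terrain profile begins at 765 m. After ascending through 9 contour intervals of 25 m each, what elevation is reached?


elevation = 765 + 9 * 25 = 990 m

990 m


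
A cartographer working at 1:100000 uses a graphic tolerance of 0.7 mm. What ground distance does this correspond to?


ground = 0.7 mm * 100000 / 1000 = 70.0 m

70.0 m


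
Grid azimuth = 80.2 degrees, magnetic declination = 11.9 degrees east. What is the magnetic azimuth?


magnetic azimuth = grid azimuth - declination (east +ve)
mag_az = 80.2 - 11.9 = 68.3 degrees

68.3 degrees


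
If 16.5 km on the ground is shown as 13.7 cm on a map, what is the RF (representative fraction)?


ground = 16.5 km = 1650000 cm; RF denominator = ground / map = 1650000 / 13.7 ≈ 120438; RF = 1:120438

1:120438


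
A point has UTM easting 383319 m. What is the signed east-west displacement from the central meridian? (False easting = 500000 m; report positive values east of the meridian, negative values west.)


displacement = 383319 - 500000 = -116681 m

-116681 m


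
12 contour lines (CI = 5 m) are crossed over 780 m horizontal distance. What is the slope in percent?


elevation change = 12 * 5 = 60 m
slope = 60 / 780 * 100 = 7.7%

7.7%


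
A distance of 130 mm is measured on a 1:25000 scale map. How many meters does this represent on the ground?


ground = 130 mm * 25000 / 1000 = 3250.0 m

3250.0 m


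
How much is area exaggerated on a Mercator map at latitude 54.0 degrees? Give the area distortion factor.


area_distortion = 1/cos^2(54.0) = 2.894

2.894


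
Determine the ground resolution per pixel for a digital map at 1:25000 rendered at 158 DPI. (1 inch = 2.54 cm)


pixel_cm = 2.54 / 158 ≈ 0.016076 cm
ground = pixel_cm * 25000 / 100 = 2.54 * 25000 / (158 * 100) = 63500 / 15800 ≈ 4.02 m

4.02 m


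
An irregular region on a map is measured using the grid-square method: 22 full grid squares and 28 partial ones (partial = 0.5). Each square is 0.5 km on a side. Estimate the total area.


effective squares = 22 + 28 * 0.5 = 36.0
area = 36.0 * 0.25 = 9.0 km^2

9.0 km^2


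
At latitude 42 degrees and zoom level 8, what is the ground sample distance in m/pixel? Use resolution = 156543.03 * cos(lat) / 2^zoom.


res = 156543.03 * cos(42) / 2^8 = 156543.03 * 0.74314483 / 256 = 454.43 m/pixel

454.43 m/pixel


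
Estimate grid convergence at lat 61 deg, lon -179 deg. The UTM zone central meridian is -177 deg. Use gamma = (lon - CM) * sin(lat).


gamma = (-179 - -177) * sin(61) = -2 * 0.87462 = -1.749 degrees

-1.749 degrees


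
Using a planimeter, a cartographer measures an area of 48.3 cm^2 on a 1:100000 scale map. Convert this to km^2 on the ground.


ground_area = 48.3 * (100000/100)^2 = 48300000.0 m^2 = 48.3 km^2

48.3 km^2


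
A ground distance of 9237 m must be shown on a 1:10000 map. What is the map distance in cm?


map_cm = 9237 * 100 / 10000 = 92.37 cm

92.37 cm


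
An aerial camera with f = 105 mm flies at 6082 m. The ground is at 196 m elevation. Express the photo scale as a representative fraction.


scale = f / (H - h) = 105 mm / 5886 m = 105 / 5886000 = 1:56057

1:56057


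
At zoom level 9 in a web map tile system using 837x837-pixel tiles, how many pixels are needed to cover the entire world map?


tiles per axis = 2^9 = 512
total tiles = 512^2 = 262144
pixels per axis = 512 * 837 = 428544
total pixels = 428544^2 = 183649959936

183649959936 pixels


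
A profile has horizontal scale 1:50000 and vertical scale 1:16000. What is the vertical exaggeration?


VE = horizontal_scale / vertical_scale = 50000 / 16000 = 3.125 ≈ 3.1

3.1x


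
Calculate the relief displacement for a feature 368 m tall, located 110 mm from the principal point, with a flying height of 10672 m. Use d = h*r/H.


d = h * r / H = 368 * 110 / 10672 = 3.79 mm

3.79 mm


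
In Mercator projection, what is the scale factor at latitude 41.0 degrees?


SF = 1 / cos(41.0) = 1 / 0.75471 = 1.325

1.325


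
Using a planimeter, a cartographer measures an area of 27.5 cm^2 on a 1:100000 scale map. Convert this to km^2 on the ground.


ground_area = 27.5 * (100000/100)^2 = 27500000.0 m^2 = 27.5 km^2

27.5 km^2


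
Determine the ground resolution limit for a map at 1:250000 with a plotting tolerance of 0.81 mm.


ground = 0.81 mm * 250000 / 1000 = 202.5 m

202.5 m


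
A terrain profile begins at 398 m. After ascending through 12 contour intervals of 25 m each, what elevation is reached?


elevation = 398 + 12 * 25 = 698 m

698 m


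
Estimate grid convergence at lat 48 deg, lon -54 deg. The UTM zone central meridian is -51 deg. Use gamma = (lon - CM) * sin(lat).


gamma = (-54 - -51) * sin(48) = -3 * 0.743145 = -2.229 degrees

-2.229 degrees


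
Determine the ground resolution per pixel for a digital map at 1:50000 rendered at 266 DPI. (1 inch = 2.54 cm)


pixel_cm = 2.54 / 266 ≈ 0.009549 cm
ground = pixel_cm * 50000 / 100 = 2.54 * 50000 / (266 * 100) = 127000 / 26600 ≈ 4.77 m

4.77 m


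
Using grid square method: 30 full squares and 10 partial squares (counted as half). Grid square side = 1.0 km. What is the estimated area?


effective squares = 30 + 10 * 0.5 = 35.0
area = 35.0 * 1.0 = 35.0 km^2

35.0 km^2


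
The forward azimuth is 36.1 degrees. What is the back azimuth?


back azimuth = (36.1 + 180) mod 360 = 216.1 degrees

216.1 degrees


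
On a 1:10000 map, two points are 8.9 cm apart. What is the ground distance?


ground = 8.9 cm * 10000 / 100 = 890.0 m

890.0 m


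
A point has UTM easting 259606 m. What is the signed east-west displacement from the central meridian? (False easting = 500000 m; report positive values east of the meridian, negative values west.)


displacement = 259606 - 500000 = -240394 m

-240394 m


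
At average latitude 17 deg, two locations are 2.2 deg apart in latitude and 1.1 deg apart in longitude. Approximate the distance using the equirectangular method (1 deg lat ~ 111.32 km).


dlat_km = 2.2 * 111.32 = 244.904
dlon_km = 1.1 * 111.32 * cos(17) ≈ 117.101
dist = sqrt(244.904^2 + 117.101^2) ≈ 271.5 km

271.5 km


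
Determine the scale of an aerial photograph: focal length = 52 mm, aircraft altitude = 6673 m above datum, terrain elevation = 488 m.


scale = f / (H - h) = 52 mm / 6185 m = 52 / 6185000 = 1:118942

1:118942


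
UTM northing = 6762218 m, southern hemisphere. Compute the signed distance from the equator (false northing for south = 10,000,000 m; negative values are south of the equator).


For southern: actual = 6762218 - 10000000 = -3237782 m

-3237782 m


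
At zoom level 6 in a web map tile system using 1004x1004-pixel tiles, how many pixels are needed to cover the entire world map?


tiles per axis = 2^6 = 64
total tiles = 64^2 = 4096
pixels per axis = 64 * 1004 = 64256
total pixels = 64256^2 = 4128833536

4128833536 pixels


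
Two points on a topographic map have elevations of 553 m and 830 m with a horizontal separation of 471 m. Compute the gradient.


gradient = (830 - 553) / 471 = 277 / 471 = 0.5881

0.5881


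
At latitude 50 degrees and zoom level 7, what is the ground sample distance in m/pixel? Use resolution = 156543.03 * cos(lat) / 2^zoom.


res = 156543.03 * cos(50) / 2^7 = 156543.03 * 0.64278761 / 128 = 786.12 m/pixel

786.12 m/pixel


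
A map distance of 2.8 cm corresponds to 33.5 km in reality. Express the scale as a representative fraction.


ground = 33.5 km = 3350000 cm; RF denominator = ground / map = 3350000 / 2.8 ≈ 1196429; RF = 1:1196429

1:1196429


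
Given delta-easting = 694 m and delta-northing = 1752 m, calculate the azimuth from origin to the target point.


az = atan2(694, 1752) = 21.6 deg
adjusted to 0-360: 21.6 degrees

21.6 degrees


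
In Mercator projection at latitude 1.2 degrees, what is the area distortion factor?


area_distortion = 1/cos^2(1.2) = 1.0

1.0


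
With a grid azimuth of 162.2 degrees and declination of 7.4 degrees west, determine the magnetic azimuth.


magnetic azimuth = grid azimuth - declination (east +ve)
mag_az = 162.2 - -7.4 = 169.6 degrees

169.6 degrees


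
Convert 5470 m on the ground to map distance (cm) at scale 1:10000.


map_cm = 5470 * 100 / 10000 = 54.7 cm

54.7 cm


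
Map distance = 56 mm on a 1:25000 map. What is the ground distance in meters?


ground = 56 mm * 25000 / 1000 = 1400.0 m

1400.0 m


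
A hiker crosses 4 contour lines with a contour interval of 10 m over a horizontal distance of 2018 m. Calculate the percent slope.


elevation change = 4 * 10 = 40 m
slope = 40 / 2018 * 100 = 2.0%

2.0%


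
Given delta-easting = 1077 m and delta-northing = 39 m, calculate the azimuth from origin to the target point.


az = atan2(1077, 39) = 87.9 deg
adjusted to 0-360: 87.9 degrees

87.9 degrees


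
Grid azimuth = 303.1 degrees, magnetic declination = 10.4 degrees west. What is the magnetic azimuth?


magnetic azimuth = grid azimuth - declination (east +ve)
mag_az = 303.1 - -10.4 = 313.5 degrees

313.5 degrees


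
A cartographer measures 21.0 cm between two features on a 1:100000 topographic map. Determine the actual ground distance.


ground = 21.0 cm * 100000 / 100 = 21000.0 m = 21.0 km

21.0 km


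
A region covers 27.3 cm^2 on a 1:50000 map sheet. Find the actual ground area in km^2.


ground_area = 27.3 * (50000/100)^2 = 6825000.0 m^2 = 6.825 km^2

6.825 km^2


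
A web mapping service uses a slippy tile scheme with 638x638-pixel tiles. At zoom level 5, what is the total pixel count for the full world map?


tiles per axis = 2^5 = 32
total tiles = 32^2 = 1024
pixels per axis = 32 * 638 = 20416
total pixels = 20416^2 = 416813056

416813056 pixels


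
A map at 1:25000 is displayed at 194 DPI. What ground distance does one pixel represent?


pixel_cm = 2.54 / 194 ≈ 0.013093 cm
ground = pixel_cm * 25000 / 100 = 2.54 * 25000 / (194 * 100) = 63500 / 19400 ≈ 3.27 m

3.27 m


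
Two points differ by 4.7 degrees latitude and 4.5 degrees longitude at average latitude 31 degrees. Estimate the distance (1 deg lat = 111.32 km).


dlat_km = 4.7 * 111.32 = 523.204
dlon_km = 4.5 * 111.32 * cos(31) ≈ 429.389
dist = sqrt(523.204^2 + 429.389^2) ≈ 676.8 km

676.8 km
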